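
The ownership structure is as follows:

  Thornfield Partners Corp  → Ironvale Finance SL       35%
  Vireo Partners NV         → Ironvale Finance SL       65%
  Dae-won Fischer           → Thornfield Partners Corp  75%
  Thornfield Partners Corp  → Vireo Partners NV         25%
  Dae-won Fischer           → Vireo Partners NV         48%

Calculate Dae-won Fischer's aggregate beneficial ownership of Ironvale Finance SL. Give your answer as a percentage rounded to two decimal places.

69.64%

Dae-won reaches Ironvale along 3 paths.
Via Thornfield → Vireo: 75% × 25% × 65% = 12.1875%.
Via Vireo: 48% × 65% = 31.2%.
Via Thornfield: 75% × 35% = 26.25%.
Total: 12.1875% + 31.2% + 26.25% = 69.6375%.
Rounded: 69.64%.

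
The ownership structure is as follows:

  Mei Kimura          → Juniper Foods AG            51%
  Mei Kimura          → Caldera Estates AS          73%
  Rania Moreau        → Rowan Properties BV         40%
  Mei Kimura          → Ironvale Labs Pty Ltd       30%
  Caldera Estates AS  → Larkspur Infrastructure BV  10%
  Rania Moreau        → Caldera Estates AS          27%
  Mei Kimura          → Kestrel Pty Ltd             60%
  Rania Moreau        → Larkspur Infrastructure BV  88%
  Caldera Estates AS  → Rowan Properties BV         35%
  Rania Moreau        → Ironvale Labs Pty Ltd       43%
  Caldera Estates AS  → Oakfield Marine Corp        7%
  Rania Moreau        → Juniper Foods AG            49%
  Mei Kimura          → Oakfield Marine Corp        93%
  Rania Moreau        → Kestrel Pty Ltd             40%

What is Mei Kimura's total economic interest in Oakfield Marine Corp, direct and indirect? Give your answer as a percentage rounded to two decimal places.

Mei reaches Oakfield along 2 paths.
Via Caldera: 73% × 7% = 5.11%.
Direct stake: 93% = 93%.
Total: 5.11% + 93% = 98.11%.

98.11%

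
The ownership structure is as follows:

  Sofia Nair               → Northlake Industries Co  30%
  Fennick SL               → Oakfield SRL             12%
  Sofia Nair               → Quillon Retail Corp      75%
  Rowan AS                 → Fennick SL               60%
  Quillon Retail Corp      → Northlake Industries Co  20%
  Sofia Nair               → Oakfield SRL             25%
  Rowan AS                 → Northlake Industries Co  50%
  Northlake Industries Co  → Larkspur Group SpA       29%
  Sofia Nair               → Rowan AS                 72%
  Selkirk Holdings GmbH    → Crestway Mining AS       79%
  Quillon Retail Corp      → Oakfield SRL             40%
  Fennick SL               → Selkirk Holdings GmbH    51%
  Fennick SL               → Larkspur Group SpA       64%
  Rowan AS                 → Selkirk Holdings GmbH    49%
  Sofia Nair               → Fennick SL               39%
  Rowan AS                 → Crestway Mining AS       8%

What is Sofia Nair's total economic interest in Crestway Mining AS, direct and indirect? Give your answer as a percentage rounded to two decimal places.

66.75%

Sofia reaches Crestway along 4 paths.
Via Rowan → Selkirk: 72% × 49% × 79% = 27.8712%.
Via Fennick → Selkirk: 39% × 51% × 79% = 15.7131%.
Via Rowan → Fennick → Selkirk: 72% × 60% × 51% × 79% = 17.40528%.
Via Rowan: 72% × 8% = 5.76%.
Total: 27.8712% + 15.7131% + 17.40528% + 5.76% = 66.74958%.
Rounded: 66.75%.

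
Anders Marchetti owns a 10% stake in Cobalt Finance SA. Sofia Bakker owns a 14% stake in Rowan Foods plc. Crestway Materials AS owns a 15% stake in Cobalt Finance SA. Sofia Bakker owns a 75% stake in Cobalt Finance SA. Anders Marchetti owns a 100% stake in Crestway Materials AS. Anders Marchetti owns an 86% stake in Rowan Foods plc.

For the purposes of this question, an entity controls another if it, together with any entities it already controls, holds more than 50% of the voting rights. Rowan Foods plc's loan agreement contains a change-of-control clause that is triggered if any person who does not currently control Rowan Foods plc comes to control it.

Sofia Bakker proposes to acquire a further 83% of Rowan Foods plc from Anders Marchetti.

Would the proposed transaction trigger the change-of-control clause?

The purchase adds only to Sofia's holdings (Anders's stake shrinks), so Sofia is the only person who could newly come to control Rowan.
Sofia holds 75% of Cobalt, so Sofia controls Cobalt.
In Rowan, Sofia's side holds only 14%, not > 50%.
So before the transaction, Sofia does not control Rowan.
After the purchase, Sofia's direct stake in Rowan rises to 14% + 83% = 97%, and Anders's stake falls to 3%.
Sofia holds 97% of Rowan, so Sofia controls Rowan.
Sofia did not control Rowan before and does after, so the clause is triggered.

Yes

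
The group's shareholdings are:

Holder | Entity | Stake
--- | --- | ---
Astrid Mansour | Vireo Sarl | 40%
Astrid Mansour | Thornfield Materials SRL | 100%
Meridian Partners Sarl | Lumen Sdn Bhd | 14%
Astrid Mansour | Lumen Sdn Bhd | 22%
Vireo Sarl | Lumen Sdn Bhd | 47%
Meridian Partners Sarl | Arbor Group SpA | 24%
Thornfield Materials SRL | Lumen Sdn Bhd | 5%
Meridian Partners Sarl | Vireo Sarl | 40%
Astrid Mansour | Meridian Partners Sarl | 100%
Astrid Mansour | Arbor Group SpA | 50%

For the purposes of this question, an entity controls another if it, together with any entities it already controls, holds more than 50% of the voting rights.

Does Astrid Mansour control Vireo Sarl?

Yes

Astrid holds 100% of Meridian, so Astrid controls Meridian.
Astrid and Meridian together hold 40% + 40% = 80% of Vireo, so Astrid controls Vireo.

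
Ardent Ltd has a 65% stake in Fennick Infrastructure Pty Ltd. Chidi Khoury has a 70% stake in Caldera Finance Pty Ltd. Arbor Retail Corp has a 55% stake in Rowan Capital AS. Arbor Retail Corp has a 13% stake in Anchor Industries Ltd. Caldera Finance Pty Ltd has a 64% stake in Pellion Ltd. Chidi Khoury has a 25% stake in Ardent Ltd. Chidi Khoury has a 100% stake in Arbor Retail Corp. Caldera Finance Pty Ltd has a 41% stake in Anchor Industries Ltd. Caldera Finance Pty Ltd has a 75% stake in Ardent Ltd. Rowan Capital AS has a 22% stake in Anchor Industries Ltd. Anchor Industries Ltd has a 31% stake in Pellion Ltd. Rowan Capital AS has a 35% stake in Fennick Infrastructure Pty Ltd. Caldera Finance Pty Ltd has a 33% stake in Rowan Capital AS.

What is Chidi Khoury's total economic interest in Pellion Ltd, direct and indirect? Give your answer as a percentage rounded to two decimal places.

63.05%

Chidi reaches Pellion along 5 paths.
Via Arbor → Anchor: 100% × 13% × 31% = 4.03%.
Via Caldera → Anchor: 70% × 41% × 31% = 8.897%.
Via Caldera → Rowan → Anchor: 70% × 33% × 22% × 31% = 1.57542%.
Via Arbor → Rowan → Anchor: 100% × 55% × 22% × 31% = 3.751%.
Via Caldera: 70% × 64% = 44.8%.
Total: 4.03% + 8.897% + 1.57542% + 3.751% + 44.8% = 63.05342%.
Rounded: 63.05%.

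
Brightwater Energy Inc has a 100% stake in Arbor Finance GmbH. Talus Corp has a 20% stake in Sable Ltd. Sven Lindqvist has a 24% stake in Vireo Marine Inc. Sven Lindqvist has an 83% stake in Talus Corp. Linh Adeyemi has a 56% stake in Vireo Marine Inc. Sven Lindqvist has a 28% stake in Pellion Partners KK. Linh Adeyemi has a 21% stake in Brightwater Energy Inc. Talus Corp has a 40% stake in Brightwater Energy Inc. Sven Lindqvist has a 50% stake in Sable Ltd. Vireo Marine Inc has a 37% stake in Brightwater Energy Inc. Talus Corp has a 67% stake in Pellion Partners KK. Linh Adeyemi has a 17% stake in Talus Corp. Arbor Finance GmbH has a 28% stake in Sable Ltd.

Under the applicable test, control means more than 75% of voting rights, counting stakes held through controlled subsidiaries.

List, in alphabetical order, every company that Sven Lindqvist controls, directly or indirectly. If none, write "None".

Pellion Partners KK, Talus Corp

Sven holds 83% of Talus, so Sven controls Talus.
Talus and Sven together hold 67% + 28% = 95% of Pellion, so Sven controls Pellion.
No other company's threshold is met.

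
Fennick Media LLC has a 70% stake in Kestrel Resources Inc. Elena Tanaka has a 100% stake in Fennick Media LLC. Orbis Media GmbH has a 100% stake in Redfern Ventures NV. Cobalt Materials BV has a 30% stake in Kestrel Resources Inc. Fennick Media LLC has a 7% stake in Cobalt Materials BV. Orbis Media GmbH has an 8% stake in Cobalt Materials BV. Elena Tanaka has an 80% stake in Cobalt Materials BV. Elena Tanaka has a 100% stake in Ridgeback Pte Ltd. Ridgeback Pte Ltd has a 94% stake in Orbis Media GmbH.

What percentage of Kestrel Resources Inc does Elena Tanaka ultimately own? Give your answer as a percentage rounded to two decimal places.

Elena reaches Kestrel along 4 paths.
Via Fennick → Cobalt: 100% × 7% × 30% = 2.1%.
Via Cobalt: 80% × 30% = 24%.
Via Ridgeback → Orbis → Cobalt: 100% × 94% × 8% × 30% = 2.256%.
Via Fennick: 100% × 70% = 70%.
Total: 2.1% + 24% + 2.256% + 70% = 98.356%.
Rounded: 98.36%.

98.36%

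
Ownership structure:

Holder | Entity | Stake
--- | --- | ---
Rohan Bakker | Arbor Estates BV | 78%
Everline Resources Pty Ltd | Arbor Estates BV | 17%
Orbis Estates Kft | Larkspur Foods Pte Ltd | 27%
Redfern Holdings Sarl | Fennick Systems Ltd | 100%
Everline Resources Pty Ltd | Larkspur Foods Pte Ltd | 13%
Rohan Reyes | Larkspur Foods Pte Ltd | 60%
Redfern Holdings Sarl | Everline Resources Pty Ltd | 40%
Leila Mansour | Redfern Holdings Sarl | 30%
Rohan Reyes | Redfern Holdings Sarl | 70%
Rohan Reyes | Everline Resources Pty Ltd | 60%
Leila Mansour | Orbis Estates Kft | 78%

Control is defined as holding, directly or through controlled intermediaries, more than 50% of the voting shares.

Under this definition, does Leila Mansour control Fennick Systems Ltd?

No

Leila holds 78% of Orbis, so Leila controls Orbis.
Neither Leila nor any entity Leila controls holds any voting interest in Fennick.
So Leila does not control Fennick.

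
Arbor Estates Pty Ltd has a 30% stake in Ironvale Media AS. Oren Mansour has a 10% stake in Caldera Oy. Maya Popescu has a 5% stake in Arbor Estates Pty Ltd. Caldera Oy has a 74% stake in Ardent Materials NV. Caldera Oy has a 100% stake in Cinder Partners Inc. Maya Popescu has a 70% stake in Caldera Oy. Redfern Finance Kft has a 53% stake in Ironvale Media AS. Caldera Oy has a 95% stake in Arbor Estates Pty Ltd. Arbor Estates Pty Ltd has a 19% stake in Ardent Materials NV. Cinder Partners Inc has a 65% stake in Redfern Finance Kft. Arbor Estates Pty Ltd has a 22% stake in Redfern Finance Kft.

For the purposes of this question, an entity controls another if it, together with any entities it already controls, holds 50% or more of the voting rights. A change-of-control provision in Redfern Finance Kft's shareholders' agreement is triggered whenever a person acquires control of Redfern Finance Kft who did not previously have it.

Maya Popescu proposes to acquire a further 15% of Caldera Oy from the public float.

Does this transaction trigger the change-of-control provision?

The purchase changes only Maya's holdings, so Maya is the only person who could newly come to control Redfern.
Maya holds 70% of Caldera, so Maya controls Caldera.
Maya and Caldera together hold 5% + 95% = 100% of Arbor, so Maya controls Arbor.
Caldera holds 100% of Cinder, so Maya controls Cinder.
Cinder and Arbor together hold 65% + 22% = 87% of Redfern, so Maya controls Redfern.
So Maya already controls Redfern before the transaction.
After the purchase, Maya's direct stake in Caldera rises to 70% + 15% = 85%.
Maya controlled Redfern already, so this is not a new person acquiring control; every other person's position is unchanged or reduced.
No new person acquires control, so the clause is not triggered.

No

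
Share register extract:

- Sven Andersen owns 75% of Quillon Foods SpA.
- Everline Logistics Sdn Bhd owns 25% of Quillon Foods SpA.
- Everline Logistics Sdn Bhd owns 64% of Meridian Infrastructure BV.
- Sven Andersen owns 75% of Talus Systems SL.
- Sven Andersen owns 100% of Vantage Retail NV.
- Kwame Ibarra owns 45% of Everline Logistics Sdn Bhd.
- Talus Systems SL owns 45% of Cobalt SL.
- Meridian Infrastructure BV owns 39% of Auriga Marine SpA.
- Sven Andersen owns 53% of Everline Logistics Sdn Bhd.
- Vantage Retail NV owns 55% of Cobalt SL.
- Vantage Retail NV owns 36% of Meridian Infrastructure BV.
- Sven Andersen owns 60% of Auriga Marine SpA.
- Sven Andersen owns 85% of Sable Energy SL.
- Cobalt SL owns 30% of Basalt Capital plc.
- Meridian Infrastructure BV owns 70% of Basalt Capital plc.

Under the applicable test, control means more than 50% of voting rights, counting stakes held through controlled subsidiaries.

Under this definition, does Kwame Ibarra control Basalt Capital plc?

No

Kwame's largest direct stake is 45% in Everline, which does not meet the threshold, so Kwame controls no company.
Neither Kwame nor any entity Kwame controls holds any voting interest in Basalt.
So Kwame does not control Basalt.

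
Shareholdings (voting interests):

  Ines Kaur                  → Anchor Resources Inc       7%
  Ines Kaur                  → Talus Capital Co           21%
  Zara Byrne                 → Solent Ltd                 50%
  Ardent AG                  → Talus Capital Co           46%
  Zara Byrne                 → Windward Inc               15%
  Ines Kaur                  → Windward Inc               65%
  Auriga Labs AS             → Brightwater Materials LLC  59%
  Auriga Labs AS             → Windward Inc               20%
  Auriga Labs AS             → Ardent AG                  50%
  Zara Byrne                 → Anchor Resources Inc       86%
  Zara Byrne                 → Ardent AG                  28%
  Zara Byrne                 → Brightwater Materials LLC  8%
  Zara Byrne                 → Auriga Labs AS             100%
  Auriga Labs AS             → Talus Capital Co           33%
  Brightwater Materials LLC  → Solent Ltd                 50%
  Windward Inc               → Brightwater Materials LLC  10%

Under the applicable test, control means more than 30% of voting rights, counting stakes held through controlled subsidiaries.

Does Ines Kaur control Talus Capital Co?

Ines holds 65% of Windward, so Ines controls Windward.
In Talus, Ines's side holds only 21%, not > 30%.
So Ines does not control Talus.

No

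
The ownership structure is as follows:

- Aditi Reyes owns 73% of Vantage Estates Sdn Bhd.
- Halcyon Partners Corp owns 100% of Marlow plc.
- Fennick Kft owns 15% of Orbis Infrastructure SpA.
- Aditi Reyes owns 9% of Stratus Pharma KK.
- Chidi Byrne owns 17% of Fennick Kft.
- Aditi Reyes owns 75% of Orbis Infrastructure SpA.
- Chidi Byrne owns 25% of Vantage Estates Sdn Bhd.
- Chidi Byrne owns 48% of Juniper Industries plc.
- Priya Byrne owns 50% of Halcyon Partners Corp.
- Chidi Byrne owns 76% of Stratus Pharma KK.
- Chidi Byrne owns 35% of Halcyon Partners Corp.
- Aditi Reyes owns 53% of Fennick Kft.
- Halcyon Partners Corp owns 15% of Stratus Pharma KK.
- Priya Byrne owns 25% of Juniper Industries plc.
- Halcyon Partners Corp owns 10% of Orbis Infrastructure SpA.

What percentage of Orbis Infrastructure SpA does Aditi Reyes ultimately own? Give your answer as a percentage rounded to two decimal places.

82.95%

Aditi reaches Orbis along 2 paths.
Direct stake: 75% = 75%.
Via Fennick: 53% × 15% = 7.95%.
Total: 75% + 7.95% = 82.95%.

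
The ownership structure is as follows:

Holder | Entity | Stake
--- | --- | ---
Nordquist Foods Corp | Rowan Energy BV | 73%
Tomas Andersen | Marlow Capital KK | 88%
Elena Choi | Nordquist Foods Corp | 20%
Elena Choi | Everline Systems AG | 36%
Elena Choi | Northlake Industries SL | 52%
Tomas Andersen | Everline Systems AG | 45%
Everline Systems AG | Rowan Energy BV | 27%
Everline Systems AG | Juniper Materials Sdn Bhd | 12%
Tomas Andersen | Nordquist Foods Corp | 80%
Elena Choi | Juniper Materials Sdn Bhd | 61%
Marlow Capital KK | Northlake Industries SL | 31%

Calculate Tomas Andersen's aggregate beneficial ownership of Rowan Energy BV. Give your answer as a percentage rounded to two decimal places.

70.55%

Tomas reaches Rowan along 2 paths.
Via Everline: 45% × 27% = 12.15%.
Via Nordquist: 80% × 73% = 58.4%.
Total: 12.15% + 58.4% = 70.55%.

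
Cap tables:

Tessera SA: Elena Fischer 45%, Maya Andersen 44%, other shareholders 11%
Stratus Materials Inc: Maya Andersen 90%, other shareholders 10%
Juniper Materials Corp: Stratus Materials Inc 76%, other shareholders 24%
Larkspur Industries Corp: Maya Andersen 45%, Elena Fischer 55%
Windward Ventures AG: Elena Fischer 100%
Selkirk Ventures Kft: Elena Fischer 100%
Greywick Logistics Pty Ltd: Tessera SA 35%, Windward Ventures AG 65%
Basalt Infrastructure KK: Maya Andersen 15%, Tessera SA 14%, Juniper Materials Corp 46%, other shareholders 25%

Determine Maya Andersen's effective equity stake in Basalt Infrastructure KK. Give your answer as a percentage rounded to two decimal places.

52.62%

Maya reaches Basalt along 3 paths.
Direct stake: 15% = 15%.
Via Tessera: 44% × 14% = 6.16%.
Via Stratus → Juniper: 90% × 76% × 46% = 31.464%.
Total: 15% + 6.16% + 31.464% = 52.624%.
Rounded: 52.62%.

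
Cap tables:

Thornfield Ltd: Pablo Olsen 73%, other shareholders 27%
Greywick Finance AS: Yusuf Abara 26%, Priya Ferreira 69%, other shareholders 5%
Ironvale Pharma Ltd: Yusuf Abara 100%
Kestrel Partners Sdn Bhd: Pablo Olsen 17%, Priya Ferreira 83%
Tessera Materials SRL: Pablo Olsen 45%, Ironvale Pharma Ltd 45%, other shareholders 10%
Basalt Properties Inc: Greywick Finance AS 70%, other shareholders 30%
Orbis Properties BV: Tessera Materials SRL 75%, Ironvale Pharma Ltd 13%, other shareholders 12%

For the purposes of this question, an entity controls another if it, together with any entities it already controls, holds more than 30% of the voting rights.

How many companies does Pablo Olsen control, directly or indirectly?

Pablo holds 73% of Thornfield, so Pablo controls Thornfield.
Pablo holds 45% of Tessera, so Pablo controls Tessera.
Tessera holds 75% of Orbis, so Pablo controls Orbis.
No other company's threshold is met.
Pablo controls 3 companies.

3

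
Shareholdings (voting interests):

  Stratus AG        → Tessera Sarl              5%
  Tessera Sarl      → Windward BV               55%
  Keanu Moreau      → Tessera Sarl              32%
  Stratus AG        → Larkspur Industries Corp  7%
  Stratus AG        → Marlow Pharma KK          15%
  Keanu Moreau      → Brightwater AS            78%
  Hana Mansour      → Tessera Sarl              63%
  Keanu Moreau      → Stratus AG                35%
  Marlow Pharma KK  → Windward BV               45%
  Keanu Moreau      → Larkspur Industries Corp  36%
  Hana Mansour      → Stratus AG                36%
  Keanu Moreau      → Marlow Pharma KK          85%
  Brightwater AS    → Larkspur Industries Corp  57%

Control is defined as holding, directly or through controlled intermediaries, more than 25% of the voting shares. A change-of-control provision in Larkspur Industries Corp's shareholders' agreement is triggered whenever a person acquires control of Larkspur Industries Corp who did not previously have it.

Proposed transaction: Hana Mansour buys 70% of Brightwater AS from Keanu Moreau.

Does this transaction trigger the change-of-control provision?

Yes

The purchase adds only to Hana's holdings (Keanu's stake shrinks), so Hana is the only person who could newly come to control Larkspur.
Hana holds 36% of Stratus, so Hana controls Stratus.
Hana and Stratus together hold 63% + 5% = 68% of Tessera, so Hana controls Tessera.
Tessera holds 55% of Windward, so Hana controls Windward.
In Larkspur, Hana's side holds only 7%, not > 25%.
So before the transaction, Hana does not control Larkspur.
After the purchase, Hana holds 70% of Brightwater directly, and Keanu's stake falls to 8%.
Hana holds 70% of Brightwater, so Hana controls Brightwater.
Brightwater and Stratus together hold 57% + 7% = 64% of Larkspur, so Hana controls Larkspur.
Hana did not control Larkspur before and does after, so the clause is triggered.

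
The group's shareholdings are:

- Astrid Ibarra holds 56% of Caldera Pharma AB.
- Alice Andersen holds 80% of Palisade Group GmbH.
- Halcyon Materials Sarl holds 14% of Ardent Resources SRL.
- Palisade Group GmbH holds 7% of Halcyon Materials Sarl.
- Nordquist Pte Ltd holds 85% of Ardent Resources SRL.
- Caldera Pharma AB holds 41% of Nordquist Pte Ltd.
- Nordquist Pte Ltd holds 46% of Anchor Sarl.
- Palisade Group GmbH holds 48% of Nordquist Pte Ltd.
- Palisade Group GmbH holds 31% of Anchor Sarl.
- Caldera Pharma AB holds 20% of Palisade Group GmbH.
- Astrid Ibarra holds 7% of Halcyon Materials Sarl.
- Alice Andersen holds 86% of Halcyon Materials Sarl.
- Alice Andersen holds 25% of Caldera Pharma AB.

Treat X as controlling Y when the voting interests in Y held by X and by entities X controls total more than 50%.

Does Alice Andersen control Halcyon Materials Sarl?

Yes

Alice holds 80% of Palisade, so Alice controls Palisade.
Alice and Palisade together hold 86% + 7% = 93% of Halcyon, so Alice controls Halcyon.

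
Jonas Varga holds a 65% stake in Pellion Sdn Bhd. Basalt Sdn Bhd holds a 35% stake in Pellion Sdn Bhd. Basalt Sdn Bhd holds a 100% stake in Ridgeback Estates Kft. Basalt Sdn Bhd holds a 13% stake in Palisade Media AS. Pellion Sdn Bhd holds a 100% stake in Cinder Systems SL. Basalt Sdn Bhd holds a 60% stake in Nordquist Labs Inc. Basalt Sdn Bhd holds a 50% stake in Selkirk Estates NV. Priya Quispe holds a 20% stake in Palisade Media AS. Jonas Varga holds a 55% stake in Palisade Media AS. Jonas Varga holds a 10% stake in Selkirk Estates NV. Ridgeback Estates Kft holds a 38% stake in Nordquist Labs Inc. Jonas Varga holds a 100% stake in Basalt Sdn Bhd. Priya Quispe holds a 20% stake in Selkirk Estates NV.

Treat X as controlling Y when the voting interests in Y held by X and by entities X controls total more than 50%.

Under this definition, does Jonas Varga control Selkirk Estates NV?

Yes

Jonas holds 100% of Basalt, so Jonas controls Basalt.
Jonas and Basalt together hold 10% + 50% = 60% of Selkirk, so Jonas controls Selkirk.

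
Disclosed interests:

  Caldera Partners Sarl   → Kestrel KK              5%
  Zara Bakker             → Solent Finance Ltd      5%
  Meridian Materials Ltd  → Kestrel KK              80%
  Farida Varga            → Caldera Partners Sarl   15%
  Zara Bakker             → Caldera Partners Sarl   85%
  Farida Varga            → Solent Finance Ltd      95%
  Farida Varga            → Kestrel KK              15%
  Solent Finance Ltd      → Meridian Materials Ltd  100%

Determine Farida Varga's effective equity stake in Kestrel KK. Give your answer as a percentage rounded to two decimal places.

91.75%

Farida reaches Kestrel along 3 paths.
Via Solent → Meridian: 95% × 100% × 80% = 76%.
Via Caldera: 15% × 5% = 0.75%.
Direct stake: 15% = 15%.
Total: 76% + 0.75% + 15% = 91.75%.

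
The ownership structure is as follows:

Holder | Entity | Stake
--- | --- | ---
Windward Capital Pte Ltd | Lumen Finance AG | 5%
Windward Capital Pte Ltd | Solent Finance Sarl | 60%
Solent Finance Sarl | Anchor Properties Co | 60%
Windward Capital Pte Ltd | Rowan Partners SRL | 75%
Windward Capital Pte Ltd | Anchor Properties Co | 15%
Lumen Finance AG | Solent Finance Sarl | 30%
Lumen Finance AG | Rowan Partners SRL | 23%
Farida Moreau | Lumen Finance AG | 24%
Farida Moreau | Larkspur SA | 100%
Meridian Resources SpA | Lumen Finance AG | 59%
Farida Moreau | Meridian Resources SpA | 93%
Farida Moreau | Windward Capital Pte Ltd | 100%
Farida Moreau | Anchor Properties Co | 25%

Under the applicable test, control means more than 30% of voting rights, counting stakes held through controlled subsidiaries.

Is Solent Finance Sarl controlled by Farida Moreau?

Farida holds 100% of Windward, so Farida controls Windward.
Farida holds 93% of Meridian, so Farida controls Meridian.
Meridian and Farida and Windward together hold 59% + 24% + 5% = 88% of Lumen, so Farida controls Lumen.
Lumen and Windward together hold 30% + 60% = 90% of Solent, so Farida controls Solent.

Yes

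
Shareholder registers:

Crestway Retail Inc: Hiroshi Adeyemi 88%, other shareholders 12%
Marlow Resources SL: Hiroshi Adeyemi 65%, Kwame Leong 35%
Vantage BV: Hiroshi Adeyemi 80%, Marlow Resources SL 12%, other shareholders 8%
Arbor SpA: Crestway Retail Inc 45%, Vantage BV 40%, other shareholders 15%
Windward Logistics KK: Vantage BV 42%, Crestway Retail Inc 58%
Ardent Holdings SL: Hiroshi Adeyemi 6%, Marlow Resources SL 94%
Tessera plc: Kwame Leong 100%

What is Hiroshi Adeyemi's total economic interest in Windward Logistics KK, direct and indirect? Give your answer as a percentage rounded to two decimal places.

87.92%

Hiroshi reaches Windward along 3 paths.
Via Vantage: 80% × 42% = 33.6%.
Via Marlow → Vantage: 65% × 12% × 42% = 3.276%.
Via Crestway: 88% × 58% = 51.04%.
Total: 33.6% + 3.276% + 51.04% = 87.916%.
Rounded: 87.92%.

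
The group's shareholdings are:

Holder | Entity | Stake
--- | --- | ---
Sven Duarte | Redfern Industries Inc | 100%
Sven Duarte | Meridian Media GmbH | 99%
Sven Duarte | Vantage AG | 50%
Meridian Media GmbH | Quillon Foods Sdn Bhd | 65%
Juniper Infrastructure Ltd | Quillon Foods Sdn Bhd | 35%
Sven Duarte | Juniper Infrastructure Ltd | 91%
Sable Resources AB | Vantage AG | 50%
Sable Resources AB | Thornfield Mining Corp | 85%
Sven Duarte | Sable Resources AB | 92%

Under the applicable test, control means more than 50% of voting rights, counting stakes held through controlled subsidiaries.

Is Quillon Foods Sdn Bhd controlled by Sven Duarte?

Yes

Sven holds 99% of Meridian, so Sven controls Meridian.
Sven holds 91% of Juniper, so Sven controls Juniper.
Meridian and Juniper together hold 65% + 35% = 100% of Quillon, so Sven controls Quillon.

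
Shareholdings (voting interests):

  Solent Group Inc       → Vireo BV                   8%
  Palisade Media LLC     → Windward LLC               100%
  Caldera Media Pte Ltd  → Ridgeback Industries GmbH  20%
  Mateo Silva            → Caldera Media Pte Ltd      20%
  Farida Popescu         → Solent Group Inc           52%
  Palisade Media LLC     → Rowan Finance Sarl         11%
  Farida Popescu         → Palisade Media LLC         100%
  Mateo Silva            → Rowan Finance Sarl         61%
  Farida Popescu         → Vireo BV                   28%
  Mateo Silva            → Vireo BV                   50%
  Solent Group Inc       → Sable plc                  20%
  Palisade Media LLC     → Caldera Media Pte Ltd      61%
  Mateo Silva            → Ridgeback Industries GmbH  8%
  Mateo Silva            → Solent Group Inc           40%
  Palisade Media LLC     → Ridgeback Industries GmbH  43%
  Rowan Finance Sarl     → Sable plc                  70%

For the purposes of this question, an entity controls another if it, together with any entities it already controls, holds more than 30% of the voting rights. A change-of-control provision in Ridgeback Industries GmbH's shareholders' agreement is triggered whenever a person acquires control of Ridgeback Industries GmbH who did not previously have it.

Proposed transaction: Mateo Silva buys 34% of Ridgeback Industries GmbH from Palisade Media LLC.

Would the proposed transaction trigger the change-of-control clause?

Yes

The purchase adds only to Mateo's holdings (Palisade's stake shrinks), so Mateo is the only person who could newly come to control Ridgeback.
Mateo holds 40% of Solent, so Mateo controls Solent.
Mateo and Solent together hold 50% + 8% = 58% of Vireo, so Mateo controls Vireo.
Mateo holds 61% of Rowan, so Mateo controls Rowan.
Rowan and Solent together hold 70% + 20% = 90% of Sable, so Mateo controls Sable.
In Ridgeback, Mateo's side holds only 8%, not > 30%.
So before the transaction, Mateo does not control Ridgeback.
After the purchase, Mateo's direct stake in Ridgeback rises to 8% + 34% = 42%, and Palisade's stake falls to 9%.
Mateo holds 42% of Ridgeback, so Mateo controls Ridgeback.
Mateo did not control Ridgeback before and does after, so the clause is triggered.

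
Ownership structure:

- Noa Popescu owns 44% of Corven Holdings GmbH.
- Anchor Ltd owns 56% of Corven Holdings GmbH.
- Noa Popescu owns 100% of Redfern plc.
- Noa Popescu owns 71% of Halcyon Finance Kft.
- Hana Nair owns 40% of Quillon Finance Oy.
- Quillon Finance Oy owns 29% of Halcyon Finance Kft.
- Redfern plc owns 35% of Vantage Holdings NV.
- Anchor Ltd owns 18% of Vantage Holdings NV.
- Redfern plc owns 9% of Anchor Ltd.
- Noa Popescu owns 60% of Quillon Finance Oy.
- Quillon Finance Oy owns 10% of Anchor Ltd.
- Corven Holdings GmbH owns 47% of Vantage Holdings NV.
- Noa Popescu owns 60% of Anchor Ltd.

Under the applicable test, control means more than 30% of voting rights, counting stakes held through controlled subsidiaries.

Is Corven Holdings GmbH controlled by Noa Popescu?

Yes

Noa holds 60% of Quillon, so Noa controls Quillon.
Noa holds 100% of Redfern, so Noa controls Redfern.
Quillon and Redfern and Noa together hold 10% + 9% + 60% = 79% of Anchor, so Noa controls Anchor.
Anchor and Noa together hold 56% + 44% = 100% of Corven, so Noa controls Corven.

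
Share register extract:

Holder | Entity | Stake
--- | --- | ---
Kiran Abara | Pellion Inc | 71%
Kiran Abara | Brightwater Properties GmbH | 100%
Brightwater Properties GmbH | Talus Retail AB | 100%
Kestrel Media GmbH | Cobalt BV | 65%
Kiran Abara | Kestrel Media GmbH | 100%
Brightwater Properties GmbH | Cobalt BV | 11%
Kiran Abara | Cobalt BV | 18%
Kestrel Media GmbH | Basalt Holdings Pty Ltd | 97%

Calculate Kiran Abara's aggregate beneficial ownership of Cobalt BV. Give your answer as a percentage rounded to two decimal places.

Kiran reaches Cobalt along 3 paths.
Via Kestrel: 100% × 65% = 65%.
Direct stake: 18% = 18%.
Via Brightwater: 100% × 11% = 11%.
Total: 65% + 18% + 11% = 94%.
Rounded: 94.00%.

94.00%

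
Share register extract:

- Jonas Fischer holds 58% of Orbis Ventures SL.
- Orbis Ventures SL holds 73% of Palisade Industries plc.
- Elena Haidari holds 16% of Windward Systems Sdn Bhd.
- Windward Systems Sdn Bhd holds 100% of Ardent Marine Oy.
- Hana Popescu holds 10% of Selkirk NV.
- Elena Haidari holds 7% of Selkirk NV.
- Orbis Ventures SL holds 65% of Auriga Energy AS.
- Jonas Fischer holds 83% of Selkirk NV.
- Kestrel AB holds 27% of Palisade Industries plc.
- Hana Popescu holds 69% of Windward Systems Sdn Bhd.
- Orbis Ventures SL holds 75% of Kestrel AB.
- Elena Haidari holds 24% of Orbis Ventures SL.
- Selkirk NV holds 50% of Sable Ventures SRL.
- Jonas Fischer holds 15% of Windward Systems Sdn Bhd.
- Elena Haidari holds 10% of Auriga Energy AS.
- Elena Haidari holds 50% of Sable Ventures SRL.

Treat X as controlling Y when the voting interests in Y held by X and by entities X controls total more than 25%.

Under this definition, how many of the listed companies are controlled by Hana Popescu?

2

Hana holds 69% of Windward, so Hana controls Windward.
Windward holds 100% of Ardent, so Hana controls Ardent.
No other company's threshold is met.
Hana controls 2 companies.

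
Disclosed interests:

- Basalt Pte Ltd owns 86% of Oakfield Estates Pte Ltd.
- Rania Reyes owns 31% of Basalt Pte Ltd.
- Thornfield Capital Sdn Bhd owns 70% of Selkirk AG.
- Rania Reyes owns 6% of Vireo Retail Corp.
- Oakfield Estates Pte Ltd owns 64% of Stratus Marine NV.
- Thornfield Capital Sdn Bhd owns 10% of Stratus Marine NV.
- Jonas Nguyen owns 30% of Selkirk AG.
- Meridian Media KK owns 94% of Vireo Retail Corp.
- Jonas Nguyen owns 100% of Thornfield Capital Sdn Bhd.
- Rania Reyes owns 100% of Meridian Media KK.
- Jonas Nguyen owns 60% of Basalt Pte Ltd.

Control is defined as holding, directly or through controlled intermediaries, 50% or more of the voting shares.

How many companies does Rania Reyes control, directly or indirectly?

Rania holds 100% of Meridian, so Rania controls Meridian.
Meridian and Rania together hold 94% + 6% = 100% of Vireo, so Rania controls Vireo.
No other company's threshold is met.
Rania controls 2 companies.

2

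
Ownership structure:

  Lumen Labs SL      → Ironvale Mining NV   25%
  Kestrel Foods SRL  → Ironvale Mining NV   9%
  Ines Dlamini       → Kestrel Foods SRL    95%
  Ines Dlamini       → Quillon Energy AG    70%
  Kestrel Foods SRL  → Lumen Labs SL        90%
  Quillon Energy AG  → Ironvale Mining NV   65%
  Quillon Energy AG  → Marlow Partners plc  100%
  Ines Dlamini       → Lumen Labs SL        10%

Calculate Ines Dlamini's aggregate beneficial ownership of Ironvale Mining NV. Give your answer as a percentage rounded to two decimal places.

Ines reaches Ironvale along 4 paths.
Via Lumen: 10% × 25% = 2.5%.
Via Kestrel → Lumen: 95% × 90% × 25% = 21.375%.
Via Kestrel: 95% × 9% = 8.55%.
Via Quillon: 70% × 65% = 45.5%.
Total: 2.5% + 21.375% + 8.55% + 45.5% = 77.925%.
Rounded: 77.93%.

77.93%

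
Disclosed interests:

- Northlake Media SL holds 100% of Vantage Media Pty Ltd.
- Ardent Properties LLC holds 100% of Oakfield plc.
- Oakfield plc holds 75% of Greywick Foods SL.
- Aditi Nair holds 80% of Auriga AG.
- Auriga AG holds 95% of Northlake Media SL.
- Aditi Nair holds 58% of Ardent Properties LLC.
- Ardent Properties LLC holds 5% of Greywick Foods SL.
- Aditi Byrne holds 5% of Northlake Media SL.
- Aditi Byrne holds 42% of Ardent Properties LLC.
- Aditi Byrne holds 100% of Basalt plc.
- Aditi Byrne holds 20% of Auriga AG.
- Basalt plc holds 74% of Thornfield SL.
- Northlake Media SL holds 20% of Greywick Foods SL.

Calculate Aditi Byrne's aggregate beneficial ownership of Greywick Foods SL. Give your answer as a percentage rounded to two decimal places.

Aditi Byrne reaches Greywick along 4 paths.
Via Auriga → Northlake: 20% × 95% × 20% = 3.8%.
Via Northlake: 5% × 20% = 1%.
Via Ardent → Oakfield: 42% × 100% × 75% = 31.5%.
Via Ardent: 42% × 5% = 2.1%.
Total: 3.8% + 1% + 31.5% + 2.1% = 38.4%.
Rounded: 38.40%.

38.40%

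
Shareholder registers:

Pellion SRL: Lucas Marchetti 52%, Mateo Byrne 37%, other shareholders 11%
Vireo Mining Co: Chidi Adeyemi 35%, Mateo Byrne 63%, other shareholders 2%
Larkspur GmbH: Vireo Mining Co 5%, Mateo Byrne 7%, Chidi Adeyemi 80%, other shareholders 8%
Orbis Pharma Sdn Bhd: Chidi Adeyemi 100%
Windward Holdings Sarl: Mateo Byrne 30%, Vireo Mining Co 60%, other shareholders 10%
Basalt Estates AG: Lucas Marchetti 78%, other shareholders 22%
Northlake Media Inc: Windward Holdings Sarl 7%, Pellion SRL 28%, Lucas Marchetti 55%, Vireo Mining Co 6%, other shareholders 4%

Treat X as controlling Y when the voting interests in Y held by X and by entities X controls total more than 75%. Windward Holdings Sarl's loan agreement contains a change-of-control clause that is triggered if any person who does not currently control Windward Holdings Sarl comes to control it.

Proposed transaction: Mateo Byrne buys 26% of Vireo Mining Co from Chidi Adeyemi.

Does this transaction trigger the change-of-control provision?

Yes

The purchase adds only to Mateo's holdings (Chidi's stake shrinks), so Mateo is the only person who could newly come to control Windward.
Mateo's largest direct stake is 63% in Vireo, which does not meet the threshold, so Mateo controls no company.
In Windward, Mateo's side holds only 30%, not > 75%.
So before the transaction, Mateo does not control Windward.
After the purchase, Mateo's direct stake in Vireo rises to 63% + 26% = 89%, and Chidi's stake falls to 9%.
Mateo holds 89% of Vireo, so Mateo controls Vireo.
Mateo and Vireo together hold 30% + 60% = 90% of Windward, so Mateo controls Windward.
Mateo did not control Windward before and does after, so the clause is triggered.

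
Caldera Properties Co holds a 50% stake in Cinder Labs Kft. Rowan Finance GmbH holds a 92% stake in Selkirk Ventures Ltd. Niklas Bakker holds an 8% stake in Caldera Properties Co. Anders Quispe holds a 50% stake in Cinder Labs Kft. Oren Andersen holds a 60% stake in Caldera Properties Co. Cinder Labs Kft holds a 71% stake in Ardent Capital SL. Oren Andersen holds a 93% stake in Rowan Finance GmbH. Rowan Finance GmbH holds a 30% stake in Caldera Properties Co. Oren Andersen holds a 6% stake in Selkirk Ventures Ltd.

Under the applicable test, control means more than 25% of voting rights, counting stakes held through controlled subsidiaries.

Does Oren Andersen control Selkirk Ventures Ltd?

Yes

Oren holds 93% of Rowan, so Oren controls Rowan.
Rowan and Oren together hold 92% + 6% = 98% of Selkirk, so Oren controls Selkirk.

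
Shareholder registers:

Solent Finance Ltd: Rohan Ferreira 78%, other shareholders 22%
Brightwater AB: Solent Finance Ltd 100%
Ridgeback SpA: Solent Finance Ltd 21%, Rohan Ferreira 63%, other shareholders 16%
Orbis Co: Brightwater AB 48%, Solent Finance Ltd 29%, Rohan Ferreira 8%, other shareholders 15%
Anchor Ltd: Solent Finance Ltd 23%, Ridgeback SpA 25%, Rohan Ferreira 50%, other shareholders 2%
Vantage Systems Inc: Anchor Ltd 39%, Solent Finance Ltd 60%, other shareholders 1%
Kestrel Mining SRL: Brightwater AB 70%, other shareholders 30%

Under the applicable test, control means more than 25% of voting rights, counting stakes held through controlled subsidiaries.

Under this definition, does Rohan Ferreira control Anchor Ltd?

Rohan holds 78% of Solent, so Rohan controls Solent.
Solent and Rohan together hold 21% + 63% = 84% of Ridgeback, so Rohan controls Ridgeback.
Solent and Ridgeback and Rohan together hold 23% + 25% + 50% = 98% of Anchor, so Rohan controls Anchor.

Yes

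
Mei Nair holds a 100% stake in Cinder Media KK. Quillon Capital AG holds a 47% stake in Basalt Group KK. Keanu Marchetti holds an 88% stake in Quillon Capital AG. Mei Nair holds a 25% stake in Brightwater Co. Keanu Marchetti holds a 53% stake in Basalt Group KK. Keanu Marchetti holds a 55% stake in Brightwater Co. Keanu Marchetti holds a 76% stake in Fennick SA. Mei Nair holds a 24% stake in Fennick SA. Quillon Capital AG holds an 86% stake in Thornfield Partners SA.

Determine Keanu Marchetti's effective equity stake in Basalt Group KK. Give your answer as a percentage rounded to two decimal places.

94.36%

Keanu reaches Basalt along 2 paths.
Via Quillon: 88% × 47% = 41.36%.
Direct stake: 53% = 53%.
Total: 41.36% + 53% = 94.36%.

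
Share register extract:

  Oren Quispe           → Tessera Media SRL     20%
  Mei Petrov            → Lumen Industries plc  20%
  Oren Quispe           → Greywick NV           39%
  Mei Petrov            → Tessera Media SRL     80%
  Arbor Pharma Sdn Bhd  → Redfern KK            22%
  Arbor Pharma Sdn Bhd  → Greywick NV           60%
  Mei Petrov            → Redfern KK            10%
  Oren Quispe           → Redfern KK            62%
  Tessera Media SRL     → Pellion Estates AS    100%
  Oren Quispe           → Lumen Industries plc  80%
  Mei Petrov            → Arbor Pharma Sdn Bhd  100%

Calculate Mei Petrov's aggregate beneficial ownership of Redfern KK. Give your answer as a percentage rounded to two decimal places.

32.00%

Mei reaches Redfern along 2 paths.
Direct stake: 10% = 10%.
Via Arbor: 100% × 22% = 22%.
Total: 10% + 22% = 32%.
Rounded: 32.00%.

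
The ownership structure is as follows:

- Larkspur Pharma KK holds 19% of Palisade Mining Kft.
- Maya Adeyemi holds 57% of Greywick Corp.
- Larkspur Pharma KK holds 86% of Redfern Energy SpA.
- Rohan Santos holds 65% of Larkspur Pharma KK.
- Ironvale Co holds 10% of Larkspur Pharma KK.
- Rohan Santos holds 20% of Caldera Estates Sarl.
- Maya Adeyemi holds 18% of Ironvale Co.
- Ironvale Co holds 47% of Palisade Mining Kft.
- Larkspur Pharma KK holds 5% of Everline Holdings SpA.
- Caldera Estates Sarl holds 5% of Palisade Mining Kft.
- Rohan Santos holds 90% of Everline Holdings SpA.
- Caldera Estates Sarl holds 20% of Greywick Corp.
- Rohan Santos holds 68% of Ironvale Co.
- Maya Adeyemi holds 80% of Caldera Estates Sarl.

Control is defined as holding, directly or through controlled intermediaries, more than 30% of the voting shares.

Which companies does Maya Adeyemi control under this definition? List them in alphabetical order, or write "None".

Maya holds 80% of Caldera, so Maya controls Caldera.
Caldera and Maya together hold 20% + 57% = 77% of Greywick, so Maya controls Greywick.
No other company's threshold is met.

Caldera Estates Sarl, Greywick Corp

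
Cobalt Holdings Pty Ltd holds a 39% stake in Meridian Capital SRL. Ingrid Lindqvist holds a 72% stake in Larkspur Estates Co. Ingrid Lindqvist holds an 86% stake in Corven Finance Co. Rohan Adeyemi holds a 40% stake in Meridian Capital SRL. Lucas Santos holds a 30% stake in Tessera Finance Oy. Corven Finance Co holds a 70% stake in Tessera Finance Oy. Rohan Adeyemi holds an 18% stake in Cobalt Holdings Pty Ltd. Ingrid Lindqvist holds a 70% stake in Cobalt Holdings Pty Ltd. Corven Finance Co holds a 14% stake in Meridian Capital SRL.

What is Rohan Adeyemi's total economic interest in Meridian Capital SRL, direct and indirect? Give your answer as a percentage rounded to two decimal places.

Rohan reaches Meridian along 2 paths.
Via Cobalt: 18% × 39% = 7.02%.
Direct stake: 40% = 40%.
Total: 7.02% + 40% = 47.02%.

47.02%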